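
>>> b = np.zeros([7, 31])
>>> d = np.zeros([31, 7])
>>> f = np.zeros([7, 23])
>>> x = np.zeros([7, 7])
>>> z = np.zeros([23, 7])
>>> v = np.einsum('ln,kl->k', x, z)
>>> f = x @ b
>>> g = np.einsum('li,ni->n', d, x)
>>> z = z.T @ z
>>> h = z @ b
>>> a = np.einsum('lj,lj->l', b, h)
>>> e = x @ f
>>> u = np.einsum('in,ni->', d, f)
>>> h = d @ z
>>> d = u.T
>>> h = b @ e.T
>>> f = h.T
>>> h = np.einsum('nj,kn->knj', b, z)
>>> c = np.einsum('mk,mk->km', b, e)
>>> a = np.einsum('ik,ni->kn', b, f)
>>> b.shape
(7, 31)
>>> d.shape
()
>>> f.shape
(7, 7)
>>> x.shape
(7, 7)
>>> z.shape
(7, 7)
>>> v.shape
(23,)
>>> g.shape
(7,)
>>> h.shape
(7, 7, 31)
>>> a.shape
(31, 7)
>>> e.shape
(7, 31)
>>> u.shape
()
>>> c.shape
(31, 7)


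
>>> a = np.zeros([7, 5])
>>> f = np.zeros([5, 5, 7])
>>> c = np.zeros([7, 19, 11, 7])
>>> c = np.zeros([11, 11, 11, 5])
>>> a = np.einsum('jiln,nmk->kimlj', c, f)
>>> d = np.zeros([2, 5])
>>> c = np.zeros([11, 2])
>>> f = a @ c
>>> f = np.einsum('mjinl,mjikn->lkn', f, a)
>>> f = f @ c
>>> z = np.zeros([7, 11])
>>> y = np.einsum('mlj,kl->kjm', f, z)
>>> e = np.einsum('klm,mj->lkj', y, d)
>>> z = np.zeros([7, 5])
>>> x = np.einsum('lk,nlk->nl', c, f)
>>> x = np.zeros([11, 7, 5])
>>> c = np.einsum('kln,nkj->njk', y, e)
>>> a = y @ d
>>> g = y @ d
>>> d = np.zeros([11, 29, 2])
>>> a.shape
(7, 2, 5)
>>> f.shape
(2, 11, 2)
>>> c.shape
(2, 5, 7)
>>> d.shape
(11, 29, 2)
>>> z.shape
(7, 5)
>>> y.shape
(7, 2, 2)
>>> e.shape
(2, 7, 5)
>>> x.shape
(11, 7, 5)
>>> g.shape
(7, 2, 5)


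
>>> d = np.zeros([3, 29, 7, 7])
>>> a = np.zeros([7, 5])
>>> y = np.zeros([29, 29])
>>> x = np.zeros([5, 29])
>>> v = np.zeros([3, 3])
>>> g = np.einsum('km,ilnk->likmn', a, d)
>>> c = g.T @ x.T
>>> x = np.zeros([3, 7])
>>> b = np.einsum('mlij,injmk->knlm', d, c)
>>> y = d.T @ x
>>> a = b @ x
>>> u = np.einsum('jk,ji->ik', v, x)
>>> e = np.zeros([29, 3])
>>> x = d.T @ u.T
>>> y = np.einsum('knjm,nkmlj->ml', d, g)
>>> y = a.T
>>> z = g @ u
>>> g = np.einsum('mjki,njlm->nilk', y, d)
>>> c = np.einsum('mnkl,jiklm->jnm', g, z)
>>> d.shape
(3, 29, 7, 7)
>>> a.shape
(5, 5, 29, 7)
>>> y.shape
(7, 29, 5, 5)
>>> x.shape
(7, 7, 29, 7)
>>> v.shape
(3, 3)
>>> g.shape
(3, 5, 7, 5)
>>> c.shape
(29, 5, 3)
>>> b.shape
(5, 5, 29, 3)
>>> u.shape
(7, 3)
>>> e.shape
(29, 3)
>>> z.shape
(29, 3, 7, 5, 3)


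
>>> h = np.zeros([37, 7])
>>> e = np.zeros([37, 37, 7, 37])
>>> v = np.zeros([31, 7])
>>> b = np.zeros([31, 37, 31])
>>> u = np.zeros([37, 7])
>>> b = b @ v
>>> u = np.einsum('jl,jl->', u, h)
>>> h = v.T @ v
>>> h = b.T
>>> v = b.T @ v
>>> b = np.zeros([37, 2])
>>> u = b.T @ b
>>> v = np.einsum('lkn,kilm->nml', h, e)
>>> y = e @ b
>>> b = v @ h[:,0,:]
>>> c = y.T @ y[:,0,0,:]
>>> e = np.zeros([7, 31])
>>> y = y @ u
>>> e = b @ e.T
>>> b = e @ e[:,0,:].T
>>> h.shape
(7, 37, 31)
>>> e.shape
(31, 37, 7)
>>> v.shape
(31, 37, 7)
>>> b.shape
(31, 37, 31)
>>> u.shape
(2, 2)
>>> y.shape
(37, 37, 7, 2)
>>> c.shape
(2, 7, 37, 2)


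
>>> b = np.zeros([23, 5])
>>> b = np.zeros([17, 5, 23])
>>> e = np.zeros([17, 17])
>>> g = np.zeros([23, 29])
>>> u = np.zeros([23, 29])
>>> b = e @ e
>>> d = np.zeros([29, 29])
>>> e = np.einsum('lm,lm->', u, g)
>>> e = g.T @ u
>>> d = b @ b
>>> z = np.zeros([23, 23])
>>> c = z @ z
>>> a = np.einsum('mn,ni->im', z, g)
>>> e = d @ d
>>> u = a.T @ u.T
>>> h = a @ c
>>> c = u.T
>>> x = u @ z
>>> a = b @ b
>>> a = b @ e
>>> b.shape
(17, 17)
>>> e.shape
(17, 17)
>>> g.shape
(23, 29)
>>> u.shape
(23, 23)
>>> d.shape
(17, 17)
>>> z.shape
(23, 23)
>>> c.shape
(23, 23)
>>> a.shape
(17, 17)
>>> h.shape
(29, 23)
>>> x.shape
(23, 23)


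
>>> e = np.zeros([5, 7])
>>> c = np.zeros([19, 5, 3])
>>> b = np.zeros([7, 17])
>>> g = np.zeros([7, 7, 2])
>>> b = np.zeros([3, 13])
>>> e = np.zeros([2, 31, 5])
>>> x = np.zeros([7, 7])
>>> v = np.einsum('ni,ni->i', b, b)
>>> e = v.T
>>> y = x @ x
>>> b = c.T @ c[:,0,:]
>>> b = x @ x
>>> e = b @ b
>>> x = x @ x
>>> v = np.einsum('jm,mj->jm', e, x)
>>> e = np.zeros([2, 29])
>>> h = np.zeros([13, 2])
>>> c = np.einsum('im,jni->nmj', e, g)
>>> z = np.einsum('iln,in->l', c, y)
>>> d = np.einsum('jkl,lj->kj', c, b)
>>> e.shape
(2, 29)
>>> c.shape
(7, 29, 7)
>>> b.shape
(7, 7)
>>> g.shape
(7, 7, 2)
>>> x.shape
(7, 7)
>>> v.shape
(7, 7)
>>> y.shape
(7, 7)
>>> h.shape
(13, 2)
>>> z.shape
(29,)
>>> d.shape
(29, 7)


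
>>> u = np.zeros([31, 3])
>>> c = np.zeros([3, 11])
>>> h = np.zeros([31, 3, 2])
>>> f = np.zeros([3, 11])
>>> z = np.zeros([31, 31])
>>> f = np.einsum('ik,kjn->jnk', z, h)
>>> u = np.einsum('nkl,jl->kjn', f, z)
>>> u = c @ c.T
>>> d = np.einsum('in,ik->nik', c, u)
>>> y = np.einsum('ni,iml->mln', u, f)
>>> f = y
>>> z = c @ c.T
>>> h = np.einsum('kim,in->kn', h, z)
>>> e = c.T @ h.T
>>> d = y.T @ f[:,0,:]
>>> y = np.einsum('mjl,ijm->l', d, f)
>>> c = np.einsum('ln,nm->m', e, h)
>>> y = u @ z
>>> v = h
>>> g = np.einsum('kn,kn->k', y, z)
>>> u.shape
(3, 3)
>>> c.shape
(3,)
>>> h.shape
(31, 3)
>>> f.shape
(2, 31, 3)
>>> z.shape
(3, 3)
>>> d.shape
(3, 31, 3)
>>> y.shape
(3, 3)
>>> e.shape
(11, 31)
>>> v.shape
(31, 3)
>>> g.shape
(3,)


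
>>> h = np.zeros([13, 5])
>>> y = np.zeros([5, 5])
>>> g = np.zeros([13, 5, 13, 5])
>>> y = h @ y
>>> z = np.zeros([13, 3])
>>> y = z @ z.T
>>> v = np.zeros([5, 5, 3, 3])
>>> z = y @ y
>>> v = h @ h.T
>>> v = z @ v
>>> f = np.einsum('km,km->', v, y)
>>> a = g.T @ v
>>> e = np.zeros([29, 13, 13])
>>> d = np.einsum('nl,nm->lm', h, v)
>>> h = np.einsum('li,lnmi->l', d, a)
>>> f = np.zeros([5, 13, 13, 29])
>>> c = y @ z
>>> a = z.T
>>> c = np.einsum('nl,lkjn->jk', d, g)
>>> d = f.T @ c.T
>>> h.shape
(5,)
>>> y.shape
(13, 13)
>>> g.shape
(13, 5, 13, 5)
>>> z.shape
(13, 13)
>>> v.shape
(13, 13)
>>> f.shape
(5, 13, 13, 29)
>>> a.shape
(13, 13)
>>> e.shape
(29, 13, 13)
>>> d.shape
(29, 13, 13, 13)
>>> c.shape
(13, 5)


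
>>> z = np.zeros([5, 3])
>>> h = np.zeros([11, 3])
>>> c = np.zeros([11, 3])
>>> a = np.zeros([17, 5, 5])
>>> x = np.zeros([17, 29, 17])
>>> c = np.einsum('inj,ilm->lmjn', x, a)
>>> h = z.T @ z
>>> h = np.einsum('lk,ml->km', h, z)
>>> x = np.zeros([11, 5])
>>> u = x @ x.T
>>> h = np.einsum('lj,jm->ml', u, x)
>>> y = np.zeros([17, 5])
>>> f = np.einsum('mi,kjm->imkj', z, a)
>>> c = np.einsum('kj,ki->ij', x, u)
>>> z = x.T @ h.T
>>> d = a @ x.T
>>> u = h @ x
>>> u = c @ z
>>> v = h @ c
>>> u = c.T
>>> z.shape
(5, 5)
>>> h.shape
(5, 11)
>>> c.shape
(11, 5)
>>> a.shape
(17, 5, 5)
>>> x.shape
(11, 5)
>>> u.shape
(5, 11)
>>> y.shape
(17, 5)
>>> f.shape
(3, 5, 17, 5)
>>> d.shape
(17, 5, 11)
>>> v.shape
(5, 5)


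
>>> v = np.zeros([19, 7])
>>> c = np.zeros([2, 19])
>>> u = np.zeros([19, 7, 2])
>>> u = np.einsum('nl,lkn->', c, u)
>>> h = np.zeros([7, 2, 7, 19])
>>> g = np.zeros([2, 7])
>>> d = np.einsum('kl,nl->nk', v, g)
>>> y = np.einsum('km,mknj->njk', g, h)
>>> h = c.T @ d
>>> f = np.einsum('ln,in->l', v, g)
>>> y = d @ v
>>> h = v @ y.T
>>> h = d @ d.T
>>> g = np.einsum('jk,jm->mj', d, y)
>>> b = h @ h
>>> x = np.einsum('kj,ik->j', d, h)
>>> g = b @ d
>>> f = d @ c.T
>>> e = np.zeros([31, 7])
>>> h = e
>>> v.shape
(19, 7)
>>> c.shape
(2, 19)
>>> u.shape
()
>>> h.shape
(31, 7)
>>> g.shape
(2, 19)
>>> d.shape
(2, 19)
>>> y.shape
(2, 7)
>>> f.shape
(2, 2)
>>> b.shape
(2, 2)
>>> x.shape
(19,)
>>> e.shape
(31, 7)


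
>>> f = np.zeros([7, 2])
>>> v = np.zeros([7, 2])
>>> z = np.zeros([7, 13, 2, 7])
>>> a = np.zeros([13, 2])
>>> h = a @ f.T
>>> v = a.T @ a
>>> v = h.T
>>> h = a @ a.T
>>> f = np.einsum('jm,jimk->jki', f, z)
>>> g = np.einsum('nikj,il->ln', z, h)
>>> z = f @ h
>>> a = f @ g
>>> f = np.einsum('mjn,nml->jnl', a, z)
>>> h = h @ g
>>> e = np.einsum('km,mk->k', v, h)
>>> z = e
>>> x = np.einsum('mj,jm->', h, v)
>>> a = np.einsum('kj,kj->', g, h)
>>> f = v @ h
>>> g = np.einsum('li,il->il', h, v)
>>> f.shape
(7, 7)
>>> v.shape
(7, 13)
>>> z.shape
(7,)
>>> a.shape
()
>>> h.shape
(13, 7)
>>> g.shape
(7, 13)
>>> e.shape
(7,)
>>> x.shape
()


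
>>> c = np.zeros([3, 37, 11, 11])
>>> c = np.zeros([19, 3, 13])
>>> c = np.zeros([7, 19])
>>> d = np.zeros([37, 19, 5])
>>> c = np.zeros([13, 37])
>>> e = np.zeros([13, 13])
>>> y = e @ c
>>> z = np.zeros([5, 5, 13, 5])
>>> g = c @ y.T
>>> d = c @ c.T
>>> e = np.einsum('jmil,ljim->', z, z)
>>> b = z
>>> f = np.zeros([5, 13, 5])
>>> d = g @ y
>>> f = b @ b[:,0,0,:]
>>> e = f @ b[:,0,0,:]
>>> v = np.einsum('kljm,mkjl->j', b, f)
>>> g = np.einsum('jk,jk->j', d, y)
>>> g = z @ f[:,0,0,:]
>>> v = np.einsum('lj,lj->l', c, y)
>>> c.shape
(13, 37)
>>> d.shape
(13, 37)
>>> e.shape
(5, 5, 13, 5)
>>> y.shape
(13, 37)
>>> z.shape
(5, 5, 13, 5)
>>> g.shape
(5, 5, 13, 5)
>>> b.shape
(5, 5, 13, 5)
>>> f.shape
(5, 5, 13, 5)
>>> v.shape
(13,)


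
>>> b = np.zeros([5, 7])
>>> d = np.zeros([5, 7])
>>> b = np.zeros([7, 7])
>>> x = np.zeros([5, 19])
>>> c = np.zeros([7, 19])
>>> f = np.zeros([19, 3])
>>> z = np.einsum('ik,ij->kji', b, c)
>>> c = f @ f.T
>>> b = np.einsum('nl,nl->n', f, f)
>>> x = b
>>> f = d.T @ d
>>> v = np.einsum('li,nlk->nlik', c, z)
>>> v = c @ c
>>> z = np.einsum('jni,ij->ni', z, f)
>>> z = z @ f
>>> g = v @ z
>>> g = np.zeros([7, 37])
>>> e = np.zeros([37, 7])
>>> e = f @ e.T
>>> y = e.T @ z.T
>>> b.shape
(19,)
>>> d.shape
(5, 7)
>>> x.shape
(19,)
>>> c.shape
(19, 19)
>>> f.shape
(7, 7)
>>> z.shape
(19, 7)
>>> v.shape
(19, 19)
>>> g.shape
(7, 37)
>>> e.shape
(7, 37)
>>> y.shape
(37, 19)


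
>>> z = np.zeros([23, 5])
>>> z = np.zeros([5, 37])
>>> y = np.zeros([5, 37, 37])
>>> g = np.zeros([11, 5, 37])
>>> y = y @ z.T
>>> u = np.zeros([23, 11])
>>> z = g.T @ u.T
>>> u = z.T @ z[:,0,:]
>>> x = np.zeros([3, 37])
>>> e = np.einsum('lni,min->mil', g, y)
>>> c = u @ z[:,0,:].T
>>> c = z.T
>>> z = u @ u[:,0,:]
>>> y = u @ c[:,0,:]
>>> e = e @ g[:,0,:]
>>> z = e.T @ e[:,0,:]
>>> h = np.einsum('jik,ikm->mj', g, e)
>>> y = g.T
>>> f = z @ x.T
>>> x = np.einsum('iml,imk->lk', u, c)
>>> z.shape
(37, 37, 37)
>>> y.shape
(37, 5, 11)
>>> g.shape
(11, 5, 37)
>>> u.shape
(23, 5, 23)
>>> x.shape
(23, 37)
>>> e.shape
(5, 37, 37)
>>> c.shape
(23, 5, 37)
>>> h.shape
(37, 11)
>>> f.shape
(37, 37, 3)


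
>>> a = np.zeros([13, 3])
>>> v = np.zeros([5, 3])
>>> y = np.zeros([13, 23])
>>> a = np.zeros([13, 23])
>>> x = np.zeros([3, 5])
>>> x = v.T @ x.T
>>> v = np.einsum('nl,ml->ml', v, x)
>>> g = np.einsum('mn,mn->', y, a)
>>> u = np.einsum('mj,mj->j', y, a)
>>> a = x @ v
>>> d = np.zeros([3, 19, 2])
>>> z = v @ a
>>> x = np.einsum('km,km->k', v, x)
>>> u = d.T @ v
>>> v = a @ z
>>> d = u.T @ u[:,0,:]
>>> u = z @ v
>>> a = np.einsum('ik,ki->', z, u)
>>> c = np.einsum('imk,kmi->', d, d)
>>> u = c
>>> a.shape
()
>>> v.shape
(3, 3)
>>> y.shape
(13, 23)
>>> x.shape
(3,)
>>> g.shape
()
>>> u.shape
()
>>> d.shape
(3, 19, 3)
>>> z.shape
(3, 3)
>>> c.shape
()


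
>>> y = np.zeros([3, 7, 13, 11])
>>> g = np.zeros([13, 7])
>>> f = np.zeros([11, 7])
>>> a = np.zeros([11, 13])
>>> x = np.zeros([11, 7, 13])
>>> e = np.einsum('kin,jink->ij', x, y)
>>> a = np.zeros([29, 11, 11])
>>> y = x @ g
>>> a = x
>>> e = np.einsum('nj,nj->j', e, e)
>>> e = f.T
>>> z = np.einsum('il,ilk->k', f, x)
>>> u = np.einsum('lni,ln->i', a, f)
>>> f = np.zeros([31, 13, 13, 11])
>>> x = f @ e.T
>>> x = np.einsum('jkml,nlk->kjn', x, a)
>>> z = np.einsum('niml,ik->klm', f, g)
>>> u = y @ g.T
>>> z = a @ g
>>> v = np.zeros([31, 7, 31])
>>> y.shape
(11, 7, 7)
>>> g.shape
(13, 7)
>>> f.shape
(31, 13, 13, 11)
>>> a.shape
(11, 7, 13)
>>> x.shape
(13, 31, 11)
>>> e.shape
(7, 11)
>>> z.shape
(11, 7, 7)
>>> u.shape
(11, 7, 13)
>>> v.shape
(31, 7, 31)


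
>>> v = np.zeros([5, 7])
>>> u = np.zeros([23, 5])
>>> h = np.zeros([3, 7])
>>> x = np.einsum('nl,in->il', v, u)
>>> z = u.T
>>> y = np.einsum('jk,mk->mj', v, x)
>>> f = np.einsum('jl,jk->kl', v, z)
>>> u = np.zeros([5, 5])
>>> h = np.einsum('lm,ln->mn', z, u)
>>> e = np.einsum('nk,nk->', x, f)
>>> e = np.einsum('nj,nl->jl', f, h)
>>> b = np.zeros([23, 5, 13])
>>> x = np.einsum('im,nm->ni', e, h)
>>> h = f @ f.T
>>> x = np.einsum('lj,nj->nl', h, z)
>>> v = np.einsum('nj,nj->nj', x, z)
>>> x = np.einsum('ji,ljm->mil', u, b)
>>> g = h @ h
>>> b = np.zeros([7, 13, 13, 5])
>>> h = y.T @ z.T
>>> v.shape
(5, 23)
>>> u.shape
(5, 5)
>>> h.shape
(5, 5)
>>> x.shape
(13, 5, 23)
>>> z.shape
(5, 23)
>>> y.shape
(23, 5)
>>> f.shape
(23, 7)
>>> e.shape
(7, 5)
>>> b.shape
(7, 13, 13, 5)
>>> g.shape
(23, 23)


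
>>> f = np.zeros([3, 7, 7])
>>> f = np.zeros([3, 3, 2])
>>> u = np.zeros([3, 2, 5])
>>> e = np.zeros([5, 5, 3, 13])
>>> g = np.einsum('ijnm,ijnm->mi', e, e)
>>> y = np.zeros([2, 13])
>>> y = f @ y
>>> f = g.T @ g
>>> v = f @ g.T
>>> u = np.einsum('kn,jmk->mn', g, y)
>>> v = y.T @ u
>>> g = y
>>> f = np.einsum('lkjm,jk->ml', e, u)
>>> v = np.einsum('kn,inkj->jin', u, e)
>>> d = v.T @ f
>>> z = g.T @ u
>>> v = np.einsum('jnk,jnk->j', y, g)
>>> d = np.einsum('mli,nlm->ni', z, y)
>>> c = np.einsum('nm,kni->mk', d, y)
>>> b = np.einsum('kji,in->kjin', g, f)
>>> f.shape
(13, 5)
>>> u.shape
(3, 5)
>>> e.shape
(5, 5, 3, 13)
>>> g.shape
(3, 3, 13)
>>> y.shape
(3, 3, 13)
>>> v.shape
(3,)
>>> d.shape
(3, 5)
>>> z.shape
(13, 3, 5)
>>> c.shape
(5, 3)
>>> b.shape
(3, 3, 13, 5)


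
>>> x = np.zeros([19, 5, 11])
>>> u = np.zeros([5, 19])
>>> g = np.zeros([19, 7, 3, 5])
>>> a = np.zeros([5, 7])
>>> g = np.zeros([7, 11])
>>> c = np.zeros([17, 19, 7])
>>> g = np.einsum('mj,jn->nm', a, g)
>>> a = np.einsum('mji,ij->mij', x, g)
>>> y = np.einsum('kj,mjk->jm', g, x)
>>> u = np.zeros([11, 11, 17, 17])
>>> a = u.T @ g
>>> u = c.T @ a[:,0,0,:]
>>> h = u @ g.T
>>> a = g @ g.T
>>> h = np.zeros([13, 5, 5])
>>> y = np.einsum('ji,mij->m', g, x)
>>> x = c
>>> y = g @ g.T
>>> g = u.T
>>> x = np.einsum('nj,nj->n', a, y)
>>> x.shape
(11,)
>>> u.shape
(7, 19, 5)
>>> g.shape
(5, 19, 7)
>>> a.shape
(11, 11)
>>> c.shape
(17, 19, 7)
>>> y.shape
(11, 11)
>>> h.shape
(13, 5, 5)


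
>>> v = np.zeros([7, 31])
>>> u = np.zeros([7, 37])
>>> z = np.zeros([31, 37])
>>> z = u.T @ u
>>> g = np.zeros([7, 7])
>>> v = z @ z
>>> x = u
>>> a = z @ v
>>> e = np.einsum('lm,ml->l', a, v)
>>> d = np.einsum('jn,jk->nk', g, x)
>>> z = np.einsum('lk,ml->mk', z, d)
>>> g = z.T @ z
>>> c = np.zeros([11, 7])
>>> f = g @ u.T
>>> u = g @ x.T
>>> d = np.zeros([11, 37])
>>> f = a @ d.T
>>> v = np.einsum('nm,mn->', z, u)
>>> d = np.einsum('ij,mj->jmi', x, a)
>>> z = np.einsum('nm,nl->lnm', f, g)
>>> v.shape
()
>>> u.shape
(37, 7)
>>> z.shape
(37, 37, 11)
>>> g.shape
(37, 37)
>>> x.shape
(7, 37)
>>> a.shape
(37, 37)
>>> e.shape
(37,)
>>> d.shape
(37, 37, 7)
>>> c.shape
(11, 7)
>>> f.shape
(37, 11)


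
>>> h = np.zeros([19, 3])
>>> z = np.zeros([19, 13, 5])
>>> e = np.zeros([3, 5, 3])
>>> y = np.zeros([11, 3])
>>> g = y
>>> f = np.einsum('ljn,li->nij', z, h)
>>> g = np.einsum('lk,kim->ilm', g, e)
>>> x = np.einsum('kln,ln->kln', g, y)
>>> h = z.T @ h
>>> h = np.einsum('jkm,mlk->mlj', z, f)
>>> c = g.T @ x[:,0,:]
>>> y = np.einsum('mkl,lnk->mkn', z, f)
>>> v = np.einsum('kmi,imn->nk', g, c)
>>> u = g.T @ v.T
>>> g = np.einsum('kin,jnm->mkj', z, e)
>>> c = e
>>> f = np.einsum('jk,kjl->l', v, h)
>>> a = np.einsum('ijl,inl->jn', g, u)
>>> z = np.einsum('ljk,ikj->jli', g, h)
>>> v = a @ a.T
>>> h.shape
(5, 3, 19)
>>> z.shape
(19, 3, 5)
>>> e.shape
(3, 5, 3)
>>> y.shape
(19, 13, 3)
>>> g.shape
(3, 19, 3)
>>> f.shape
(19,)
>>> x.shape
(5, 11, 3)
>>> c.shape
(3, 5, 3)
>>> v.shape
(19, 19)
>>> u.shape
(3, 11, 3)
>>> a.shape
(19, 11)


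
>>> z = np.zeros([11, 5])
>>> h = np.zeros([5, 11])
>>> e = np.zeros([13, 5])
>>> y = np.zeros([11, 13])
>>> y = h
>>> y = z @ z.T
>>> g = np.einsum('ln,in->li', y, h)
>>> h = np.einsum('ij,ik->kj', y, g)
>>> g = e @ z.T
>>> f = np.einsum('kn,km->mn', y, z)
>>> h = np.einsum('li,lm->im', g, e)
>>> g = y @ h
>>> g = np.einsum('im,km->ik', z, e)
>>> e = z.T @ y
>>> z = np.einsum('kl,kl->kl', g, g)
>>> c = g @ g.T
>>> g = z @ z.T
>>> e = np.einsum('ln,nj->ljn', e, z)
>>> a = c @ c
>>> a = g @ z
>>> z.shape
(11, 13)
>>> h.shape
(11, 5)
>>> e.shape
(5, 13, 11)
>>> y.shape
(11, 11)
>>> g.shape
(11, 11)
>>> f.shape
(5, 11)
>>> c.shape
(11, 11)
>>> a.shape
(11, 13)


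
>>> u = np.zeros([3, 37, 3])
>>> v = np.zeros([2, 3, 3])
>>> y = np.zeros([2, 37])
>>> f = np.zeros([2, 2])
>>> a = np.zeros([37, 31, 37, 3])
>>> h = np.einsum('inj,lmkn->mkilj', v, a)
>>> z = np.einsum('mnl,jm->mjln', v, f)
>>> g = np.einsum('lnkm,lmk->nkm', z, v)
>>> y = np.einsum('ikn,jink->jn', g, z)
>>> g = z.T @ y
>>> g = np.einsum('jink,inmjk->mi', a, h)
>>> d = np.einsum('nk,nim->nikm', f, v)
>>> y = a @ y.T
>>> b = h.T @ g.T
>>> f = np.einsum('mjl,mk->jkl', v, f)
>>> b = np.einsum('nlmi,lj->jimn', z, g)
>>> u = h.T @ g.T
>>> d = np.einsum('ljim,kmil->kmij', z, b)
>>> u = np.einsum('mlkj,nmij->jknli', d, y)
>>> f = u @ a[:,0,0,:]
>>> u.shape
(2, 3, 37, 3, 37)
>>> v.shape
(2, 3, 3)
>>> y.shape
(37, 31, 37, 2)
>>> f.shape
(2, 3, 37, 3, 3)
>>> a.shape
(37, 31, 37, 3)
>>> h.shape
(31, 37, 2, 37, 3)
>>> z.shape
(2, 2, 3, 3)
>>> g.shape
(2, 31)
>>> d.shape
(31, 3, 3, 2)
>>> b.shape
(31, 3, 3, 2)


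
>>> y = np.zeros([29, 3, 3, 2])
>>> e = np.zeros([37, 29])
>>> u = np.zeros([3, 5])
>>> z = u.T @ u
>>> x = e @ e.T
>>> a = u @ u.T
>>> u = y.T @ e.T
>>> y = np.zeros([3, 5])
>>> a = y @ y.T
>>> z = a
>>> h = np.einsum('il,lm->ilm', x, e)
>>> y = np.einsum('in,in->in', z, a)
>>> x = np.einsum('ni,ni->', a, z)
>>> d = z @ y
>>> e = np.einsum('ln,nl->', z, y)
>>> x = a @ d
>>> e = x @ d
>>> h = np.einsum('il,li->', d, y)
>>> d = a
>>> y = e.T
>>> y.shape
(3, 3)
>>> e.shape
(3, 3)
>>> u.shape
(2, 3, 3, 37)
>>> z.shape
(3, 3)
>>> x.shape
(3, 3)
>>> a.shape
(3, 3)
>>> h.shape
()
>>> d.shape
(3, 3)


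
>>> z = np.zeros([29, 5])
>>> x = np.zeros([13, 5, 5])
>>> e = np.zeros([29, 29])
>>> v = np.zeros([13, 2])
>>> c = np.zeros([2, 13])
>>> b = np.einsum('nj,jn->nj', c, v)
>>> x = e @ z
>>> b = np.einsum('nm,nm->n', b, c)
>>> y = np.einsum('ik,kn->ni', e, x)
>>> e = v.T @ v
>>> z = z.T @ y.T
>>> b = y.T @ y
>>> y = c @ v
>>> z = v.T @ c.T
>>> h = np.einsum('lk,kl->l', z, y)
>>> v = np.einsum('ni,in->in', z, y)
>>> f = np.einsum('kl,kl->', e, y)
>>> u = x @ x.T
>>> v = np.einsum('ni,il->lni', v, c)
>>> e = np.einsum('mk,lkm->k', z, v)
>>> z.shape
(2, 2)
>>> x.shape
(29, 5)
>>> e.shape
(2,)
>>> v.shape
(13, 2, 2)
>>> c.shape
(2, 13)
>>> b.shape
(29, 29)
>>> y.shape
(2, 2)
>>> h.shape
(2,)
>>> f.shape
()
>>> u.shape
(29, 29)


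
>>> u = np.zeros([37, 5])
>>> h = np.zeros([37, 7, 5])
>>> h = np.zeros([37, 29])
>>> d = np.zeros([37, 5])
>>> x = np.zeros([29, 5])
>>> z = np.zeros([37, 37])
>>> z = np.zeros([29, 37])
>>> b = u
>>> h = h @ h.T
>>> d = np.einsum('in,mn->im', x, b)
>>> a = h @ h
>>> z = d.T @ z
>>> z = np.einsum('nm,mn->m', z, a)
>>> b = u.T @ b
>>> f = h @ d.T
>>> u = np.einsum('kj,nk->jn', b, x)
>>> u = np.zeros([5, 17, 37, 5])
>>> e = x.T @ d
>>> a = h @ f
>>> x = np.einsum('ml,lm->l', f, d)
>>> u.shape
(5, 17, 37, 5)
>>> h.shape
(37, 37)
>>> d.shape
(29, 37)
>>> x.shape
(29,)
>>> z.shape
(37,)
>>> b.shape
(5, 5)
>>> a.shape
(37, 29)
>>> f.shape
(37, 29)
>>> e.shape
(5, 37)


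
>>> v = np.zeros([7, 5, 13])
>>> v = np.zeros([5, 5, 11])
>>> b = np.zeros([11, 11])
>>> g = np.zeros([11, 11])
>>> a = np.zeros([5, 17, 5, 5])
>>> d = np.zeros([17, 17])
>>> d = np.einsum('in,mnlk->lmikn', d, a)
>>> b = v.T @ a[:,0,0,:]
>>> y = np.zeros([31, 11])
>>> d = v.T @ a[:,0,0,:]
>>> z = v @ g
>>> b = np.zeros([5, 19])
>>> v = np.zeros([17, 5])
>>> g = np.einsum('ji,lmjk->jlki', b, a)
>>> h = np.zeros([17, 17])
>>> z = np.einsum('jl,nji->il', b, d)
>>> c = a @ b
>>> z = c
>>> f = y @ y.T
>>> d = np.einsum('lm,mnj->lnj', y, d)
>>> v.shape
(17, 5)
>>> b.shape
(5, 19)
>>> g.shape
(5, 5, 5, 19)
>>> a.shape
(5, 17, 5, 5)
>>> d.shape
(31, 5, 5)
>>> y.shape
(31, 11)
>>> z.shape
(5, 17, 5, 19)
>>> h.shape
(17, 17)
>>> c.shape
(5, 17, 5, 19)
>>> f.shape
(31, 31)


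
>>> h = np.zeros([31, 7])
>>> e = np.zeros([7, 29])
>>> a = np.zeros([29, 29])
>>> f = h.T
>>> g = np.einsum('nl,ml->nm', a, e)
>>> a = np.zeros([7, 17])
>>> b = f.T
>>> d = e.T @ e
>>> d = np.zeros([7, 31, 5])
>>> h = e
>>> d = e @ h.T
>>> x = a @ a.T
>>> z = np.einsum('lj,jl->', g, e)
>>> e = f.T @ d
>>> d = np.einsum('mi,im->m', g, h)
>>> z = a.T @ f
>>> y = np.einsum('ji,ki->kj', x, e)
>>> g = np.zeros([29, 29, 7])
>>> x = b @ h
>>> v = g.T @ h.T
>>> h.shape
(7, 29)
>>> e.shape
(31, 7)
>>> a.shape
(7, 17)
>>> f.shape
(7, 31)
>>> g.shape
(29, 29, 7)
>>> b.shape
(31, 7)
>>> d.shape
(29,)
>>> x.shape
(31, 29)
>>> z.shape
(17, 31)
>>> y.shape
(31, 7)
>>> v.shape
(7, 29, 7)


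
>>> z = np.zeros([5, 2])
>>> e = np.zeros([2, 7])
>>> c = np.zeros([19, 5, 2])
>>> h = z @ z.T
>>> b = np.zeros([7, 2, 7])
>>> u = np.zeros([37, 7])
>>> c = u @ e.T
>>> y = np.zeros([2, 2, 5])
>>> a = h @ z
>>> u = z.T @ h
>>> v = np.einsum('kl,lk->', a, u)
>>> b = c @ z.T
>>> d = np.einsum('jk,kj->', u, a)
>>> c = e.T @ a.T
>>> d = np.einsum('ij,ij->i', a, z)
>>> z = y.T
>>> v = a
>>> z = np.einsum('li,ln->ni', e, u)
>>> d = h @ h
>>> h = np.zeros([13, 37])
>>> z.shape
(5, 7)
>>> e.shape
(2, 7)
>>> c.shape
(7, 5)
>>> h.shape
(13, 37)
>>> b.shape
(37, 5)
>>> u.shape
(2, 5)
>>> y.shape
(2, 2, 5)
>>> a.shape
(5, 2)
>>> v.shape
(5, 2)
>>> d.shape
(5, 5)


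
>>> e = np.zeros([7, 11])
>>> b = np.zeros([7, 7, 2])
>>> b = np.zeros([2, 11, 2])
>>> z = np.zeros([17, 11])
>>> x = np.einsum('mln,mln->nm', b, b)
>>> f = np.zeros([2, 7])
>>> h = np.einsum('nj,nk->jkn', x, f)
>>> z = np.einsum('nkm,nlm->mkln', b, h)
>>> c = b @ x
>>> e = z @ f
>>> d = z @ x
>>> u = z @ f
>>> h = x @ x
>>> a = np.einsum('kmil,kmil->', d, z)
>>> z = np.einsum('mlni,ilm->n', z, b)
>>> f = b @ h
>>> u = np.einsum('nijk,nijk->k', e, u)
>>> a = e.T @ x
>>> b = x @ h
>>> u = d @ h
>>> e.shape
(2, 11, 7, 7)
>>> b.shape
(2, 2)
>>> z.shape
(7,)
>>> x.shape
(2, 2)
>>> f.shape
(2, 11, 2)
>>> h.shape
(2, 2)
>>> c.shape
(2, 11, 2)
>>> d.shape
(2, 11, 7, 2)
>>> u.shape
(2, 11, 7, 2)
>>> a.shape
(7, 7, 11, 2)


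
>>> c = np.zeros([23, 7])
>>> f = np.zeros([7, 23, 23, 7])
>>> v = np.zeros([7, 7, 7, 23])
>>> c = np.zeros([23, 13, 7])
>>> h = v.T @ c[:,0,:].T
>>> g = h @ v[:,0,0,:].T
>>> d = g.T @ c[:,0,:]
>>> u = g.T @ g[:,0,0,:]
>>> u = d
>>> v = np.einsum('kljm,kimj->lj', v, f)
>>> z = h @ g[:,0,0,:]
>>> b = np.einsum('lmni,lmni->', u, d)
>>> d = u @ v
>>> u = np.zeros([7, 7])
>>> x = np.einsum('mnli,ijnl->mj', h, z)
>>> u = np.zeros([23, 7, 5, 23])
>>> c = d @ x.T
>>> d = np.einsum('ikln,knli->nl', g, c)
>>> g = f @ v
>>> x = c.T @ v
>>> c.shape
(7, 7, 7, 23)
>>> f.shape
(7, 23, 23, 7)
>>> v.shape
(7, 7)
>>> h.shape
(23, 7, 7, 23)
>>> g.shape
(7, 23, 23, 7)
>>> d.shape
(7, 7)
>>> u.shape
(23, 7, 5, 23)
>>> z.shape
(23, 7, 7, 7)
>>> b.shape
()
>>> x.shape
(23, 7, 7, 7)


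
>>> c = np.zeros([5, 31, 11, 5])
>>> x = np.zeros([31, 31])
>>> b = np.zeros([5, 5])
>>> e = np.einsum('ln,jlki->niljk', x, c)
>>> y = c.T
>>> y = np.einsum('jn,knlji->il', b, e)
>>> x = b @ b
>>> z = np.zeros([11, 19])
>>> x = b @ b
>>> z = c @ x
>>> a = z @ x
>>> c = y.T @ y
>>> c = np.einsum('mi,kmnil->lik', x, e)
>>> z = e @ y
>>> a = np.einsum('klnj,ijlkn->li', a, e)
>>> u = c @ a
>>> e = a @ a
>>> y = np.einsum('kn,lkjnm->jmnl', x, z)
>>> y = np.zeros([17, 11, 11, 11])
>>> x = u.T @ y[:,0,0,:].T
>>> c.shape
(11, 5, 31)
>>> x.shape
(31, 5, 17)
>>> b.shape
(5, 5)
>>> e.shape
(31, 31)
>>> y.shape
(17, 11, 11, 11)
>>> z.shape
(31, 5, 31, 5, 31)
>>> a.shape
(31, 31)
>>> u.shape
(11, 5, 31)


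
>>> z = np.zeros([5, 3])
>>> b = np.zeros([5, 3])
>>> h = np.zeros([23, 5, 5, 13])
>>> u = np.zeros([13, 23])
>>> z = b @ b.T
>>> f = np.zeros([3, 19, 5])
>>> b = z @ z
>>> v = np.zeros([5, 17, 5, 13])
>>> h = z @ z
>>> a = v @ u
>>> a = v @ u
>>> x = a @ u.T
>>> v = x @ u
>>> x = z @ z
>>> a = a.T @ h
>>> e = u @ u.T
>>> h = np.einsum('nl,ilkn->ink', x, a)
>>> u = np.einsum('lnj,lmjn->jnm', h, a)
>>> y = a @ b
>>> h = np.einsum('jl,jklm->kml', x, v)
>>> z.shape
(5, 5)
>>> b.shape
(5, 5)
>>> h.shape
(17, 23, 5)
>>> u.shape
(17, 5, 5)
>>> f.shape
(3, 19, 5)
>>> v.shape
(5, 17, 5, 23)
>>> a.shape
(23, 5, 17, 5)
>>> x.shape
(5, 5)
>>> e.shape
(13, 13)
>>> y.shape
(23, 5, 17, 5)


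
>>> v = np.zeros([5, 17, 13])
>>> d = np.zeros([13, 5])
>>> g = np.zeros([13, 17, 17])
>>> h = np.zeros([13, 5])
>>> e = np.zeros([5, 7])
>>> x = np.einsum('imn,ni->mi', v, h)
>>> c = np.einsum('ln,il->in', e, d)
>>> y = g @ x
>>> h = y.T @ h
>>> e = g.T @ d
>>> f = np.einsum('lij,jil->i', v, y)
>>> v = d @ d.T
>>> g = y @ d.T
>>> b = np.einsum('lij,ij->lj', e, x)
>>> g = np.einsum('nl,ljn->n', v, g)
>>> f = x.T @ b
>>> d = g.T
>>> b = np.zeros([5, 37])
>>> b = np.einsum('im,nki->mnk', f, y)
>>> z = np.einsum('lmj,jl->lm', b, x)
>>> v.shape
(13, 13)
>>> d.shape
(13,)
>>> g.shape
(13,)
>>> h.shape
(5, 17, 5)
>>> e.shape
(17, 17, 5)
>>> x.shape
(17, 5)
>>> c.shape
(13, 7)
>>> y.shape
(13, 17, 5)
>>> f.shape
(5, 5)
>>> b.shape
(5, 13, 17)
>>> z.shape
(5, 13)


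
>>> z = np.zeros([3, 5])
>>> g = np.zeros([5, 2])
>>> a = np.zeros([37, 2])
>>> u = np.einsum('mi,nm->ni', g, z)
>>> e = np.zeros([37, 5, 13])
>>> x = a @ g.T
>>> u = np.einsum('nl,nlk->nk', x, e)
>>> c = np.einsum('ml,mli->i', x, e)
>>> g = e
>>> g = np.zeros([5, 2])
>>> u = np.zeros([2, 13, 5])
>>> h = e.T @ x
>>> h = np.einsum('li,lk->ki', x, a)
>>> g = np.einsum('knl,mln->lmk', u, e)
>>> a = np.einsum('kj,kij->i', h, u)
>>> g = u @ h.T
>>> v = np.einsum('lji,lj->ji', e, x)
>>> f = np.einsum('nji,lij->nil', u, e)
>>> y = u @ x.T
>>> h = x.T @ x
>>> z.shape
(3, 5)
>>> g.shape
(2, 13, 2)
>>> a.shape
(13,)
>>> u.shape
(2, 13, 5)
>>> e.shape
(37, 5, 13)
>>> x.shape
(37, 5)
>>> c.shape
(13,)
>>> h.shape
(5, 5)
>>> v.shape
(5, 13)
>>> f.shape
(2, 5, 37)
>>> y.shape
(2, 13, 37)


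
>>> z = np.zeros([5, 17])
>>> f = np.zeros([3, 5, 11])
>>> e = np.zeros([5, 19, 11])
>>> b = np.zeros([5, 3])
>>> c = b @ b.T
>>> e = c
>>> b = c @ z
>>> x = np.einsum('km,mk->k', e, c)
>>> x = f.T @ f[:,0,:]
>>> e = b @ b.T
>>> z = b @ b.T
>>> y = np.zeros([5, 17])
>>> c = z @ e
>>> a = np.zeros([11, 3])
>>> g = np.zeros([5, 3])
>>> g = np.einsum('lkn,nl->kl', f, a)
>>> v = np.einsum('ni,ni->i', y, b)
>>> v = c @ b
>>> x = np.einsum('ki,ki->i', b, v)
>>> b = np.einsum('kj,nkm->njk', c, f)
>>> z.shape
(5, 5)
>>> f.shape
(3, 5, 11)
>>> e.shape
(5, 5)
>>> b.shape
(3, 5, 5)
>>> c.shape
(5, 5)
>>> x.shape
(17,)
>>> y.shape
(5, 17)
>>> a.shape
(11, 3)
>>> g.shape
(5, 3)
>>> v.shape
(5, 17)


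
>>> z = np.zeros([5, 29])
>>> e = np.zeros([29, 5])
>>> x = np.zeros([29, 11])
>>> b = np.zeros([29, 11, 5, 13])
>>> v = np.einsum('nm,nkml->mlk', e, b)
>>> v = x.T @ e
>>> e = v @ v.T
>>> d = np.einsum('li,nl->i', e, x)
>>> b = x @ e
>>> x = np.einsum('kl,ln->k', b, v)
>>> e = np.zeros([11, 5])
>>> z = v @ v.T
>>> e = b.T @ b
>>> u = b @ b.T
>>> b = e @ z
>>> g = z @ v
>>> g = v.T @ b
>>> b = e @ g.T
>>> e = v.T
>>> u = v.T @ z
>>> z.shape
(11, 11)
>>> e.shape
(5, 11)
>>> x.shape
(29,)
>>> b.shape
(11, 5)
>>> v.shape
(11, 5)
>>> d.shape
(11,)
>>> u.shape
(5, 11)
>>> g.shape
(5, 11)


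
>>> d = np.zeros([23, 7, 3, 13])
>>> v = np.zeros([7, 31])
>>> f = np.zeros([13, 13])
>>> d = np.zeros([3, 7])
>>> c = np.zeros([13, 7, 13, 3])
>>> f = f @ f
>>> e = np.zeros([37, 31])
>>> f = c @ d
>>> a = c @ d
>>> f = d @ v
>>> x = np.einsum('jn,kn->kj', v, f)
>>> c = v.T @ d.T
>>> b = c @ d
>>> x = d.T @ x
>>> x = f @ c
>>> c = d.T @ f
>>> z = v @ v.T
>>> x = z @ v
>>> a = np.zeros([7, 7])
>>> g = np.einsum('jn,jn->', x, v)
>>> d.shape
(3, 7)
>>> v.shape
(7, 31)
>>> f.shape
(3, 31)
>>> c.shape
(7, 31)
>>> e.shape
(37, 31)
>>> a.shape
(7, 7)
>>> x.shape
(7, 31)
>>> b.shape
(31, 7)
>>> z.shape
(7, 7)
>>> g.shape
()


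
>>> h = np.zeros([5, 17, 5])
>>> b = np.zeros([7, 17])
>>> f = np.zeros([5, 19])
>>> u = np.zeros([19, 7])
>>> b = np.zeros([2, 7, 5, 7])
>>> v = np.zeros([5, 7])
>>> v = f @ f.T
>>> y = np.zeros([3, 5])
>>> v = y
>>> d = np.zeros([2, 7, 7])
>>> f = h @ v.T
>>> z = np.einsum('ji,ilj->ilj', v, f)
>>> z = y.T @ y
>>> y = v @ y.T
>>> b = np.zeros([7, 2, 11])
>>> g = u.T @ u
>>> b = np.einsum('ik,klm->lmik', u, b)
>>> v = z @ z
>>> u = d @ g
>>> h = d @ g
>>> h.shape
(2, 7, 7)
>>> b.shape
(2, 11, 19, 7)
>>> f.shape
(5, 17, 3)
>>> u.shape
(2, 7, 7)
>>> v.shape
(5, 5)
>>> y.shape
(3, 3)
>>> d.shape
(2, 7, 7)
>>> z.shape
(5, 5)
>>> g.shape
(7, 7)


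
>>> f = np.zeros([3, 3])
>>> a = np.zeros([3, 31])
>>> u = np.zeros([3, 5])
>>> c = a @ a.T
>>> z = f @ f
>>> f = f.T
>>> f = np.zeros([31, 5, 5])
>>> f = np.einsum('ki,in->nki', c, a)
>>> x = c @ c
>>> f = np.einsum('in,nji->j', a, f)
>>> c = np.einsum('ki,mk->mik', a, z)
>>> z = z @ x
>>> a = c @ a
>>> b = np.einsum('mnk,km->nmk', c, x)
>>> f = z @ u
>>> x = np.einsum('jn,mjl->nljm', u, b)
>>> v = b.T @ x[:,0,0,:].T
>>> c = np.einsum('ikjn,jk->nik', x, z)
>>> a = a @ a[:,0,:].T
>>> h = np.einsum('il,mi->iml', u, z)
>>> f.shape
(3, 5)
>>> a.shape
(3, 31, 3)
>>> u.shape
(3, 5)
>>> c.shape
(31, 5, 3)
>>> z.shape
(3, 3)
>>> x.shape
(5, 3, 3, 31)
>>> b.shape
(31, 3, 3)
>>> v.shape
(3, 3, 5)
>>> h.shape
(3, 3, 5)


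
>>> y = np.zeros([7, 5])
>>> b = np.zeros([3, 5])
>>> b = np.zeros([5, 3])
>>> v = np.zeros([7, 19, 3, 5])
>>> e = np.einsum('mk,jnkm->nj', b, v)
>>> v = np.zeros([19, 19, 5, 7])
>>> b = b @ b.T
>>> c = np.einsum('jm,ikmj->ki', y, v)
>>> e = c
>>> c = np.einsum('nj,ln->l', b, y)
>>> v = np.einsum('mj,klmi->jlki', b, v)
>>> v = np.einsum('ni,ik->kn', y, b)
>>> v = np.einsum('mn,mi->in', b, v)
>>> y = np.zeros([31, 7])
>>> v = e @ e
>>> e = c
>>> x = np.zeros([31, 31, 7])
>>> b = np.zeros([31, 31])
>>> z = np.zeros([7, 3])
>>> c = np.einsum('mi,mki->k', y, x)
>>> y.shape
(31, 7)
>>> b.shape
(31, 31)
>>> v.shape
(19, 19)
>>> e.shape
(7,)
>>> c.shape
(31,)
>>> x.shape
(31, 31, 7)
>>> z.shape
(7, 3)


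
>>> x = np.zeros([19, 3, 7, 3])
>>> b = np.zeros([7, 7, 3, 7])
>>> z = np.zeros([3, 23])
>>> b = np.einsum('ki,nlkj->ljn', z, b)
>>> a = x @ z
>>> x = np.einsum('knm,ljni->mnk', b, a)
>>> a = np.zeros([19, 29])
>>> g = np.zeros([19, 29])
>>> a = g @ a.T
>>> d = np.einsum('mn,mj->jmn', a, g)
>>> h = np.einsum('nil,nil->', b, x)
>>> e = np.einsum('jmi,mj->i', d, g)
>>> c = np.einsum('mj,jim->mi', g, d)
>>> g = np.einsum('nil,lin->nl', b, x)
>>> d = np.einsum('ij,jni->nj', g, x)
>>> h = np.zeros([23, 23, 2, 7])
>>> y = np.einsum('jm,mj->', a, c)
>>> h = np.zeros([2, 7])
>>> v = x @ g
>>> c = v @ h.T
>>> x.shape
(7, 7, 7)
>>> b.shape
(7, 7, 7)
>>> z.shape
(3, 23)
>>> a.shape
(19, 19)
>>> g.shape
(7, 7)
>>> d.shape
(7, 7)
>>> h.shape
(2, 7)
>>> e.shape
(19,)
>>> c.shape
(7, 7, 2)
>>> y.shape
()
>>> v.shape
(7, 7, 7)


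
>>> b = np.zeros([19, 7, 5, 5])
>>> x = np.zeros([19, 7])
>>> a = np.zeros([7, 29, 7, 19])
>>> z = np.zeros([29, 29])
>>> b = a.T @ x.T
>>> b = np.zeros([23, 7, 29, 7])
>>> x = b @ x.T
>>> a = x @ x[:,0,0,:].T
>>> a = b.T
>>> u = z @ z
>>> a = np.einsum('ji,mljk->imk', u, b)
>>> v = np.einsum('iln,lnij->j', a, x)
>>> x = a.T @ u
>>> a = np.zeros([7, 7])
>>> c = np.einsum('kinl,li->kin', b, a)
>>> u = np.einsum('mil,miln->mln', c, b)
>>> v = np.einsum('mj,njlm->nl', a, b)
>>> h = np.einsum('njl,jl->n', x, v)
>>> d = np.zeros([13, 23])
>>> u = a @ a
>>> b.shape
(23, 7, 29, 7)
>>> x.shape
(7, 23, 29)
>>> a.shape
(7, 7)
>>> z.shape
(29, 29)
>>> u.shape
(7, 7)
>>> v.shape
(23, 29)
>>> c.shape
(23, 7, 29)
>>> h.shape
(7,)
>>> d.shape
(13, 23)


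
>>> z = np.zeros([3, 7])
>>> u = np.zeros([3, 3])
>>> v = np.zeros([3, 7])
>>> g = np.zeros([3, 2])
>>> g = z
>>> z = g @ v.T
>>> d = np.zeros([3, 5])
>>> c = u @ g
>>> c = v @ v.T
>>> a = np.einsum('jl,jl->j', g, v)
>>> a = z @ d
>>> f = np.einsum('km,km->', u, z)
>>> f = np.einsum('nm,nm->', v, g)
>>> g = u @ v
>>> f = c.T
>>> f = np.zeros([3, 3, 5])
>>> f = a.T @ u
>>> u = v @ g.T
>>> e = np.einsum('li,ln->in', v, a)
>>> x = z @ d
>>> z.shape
(3, 3)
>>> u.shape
(3, 3)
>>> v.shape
(3, 7)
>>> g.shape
(3, 7)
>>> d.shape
(3, 5)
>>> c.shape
(3, 3)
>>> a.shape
(3, 5)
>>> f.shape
(5, 3)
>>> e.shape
(7, 5)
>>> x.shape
(3, 5)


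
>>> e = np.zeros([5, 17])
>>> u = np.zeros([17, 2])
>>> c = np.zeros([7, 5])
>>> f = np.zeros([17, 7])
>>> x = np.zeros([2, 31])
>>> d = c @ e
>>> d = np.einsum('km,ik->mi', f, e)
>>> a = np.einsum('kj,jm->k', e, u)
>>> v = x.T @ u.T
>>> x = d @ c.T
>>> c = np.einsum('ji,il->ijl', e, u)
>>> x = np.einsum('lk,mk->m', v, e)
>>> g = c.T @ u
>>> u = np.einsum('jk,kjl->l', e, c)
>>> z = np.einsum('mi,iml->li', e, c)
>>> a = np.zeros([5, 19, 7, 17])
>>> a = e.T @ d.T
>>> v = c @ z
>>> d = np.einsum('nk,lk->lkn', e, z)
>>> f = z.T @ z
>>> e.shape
(5, 17)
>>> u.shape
(2,)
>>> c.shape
(17, 5, 2)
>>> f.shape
(17, 17)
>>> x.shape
(5,)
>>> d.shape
(2, 17, 5)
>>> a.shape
(17, 7)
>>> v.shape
(17, 5, 17)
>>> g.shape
(2, 5, 2)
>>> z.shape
(2, 17)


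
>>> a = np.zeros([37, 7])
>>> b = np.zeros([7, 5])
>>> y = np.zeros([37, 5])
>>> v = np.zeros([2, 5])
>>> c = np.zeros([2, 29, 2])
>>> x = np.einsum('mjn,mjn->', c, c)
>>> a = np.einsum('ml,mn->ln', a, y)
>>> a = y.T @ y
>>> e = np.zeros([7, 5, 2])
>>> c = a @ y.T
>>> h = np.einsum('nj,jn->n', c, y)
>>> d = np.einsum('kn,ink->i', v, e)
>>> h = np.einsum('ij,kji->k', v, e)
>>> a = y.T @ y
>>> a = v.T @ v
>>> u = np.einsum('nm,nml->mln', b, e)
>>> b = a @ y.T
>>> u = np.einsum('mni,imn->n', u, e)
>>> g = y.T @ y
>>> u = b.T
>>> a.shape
(5, 5)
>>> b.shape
(5, 37)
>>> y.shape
(37, 5)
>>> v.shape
(2, 5)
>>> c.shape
(5, 37)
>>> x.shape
()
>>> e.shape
(7, 5, 2)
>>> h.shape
(7,)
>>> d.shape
(7,)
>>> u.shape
(37, 5)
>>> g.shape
(5, 5)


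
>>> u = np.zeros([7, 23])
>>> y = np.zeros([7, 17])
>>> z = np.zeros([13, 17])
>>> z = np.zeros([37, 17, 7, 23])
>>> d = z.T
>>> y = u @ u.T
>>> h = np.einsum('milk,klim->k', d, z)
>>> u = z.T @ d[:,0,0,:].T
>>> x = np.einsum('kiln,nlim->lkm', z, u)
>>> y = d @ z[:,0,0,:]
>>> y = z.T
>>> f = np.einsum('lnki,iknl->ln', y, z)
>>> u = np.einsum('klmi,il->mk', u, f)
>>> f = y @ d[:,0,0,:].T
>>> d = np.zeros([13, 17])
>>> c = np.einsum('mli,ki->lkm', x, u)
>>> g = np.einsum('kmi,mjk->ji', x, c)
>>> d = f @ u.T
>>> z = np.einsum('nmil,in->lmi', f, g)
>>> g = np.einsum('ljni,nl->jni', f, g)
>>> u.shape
(17, 23)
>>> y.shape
(23, 7, 17, 37)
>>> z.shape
(23, 7, 17)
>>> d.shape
(23, 7, 17, 17)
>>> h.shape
(37,)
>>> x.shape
(7, 37, 23)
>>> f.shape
(23, 7, 17, 23)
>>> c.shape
(37, 17, 7)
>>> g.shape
(7, 17, 23)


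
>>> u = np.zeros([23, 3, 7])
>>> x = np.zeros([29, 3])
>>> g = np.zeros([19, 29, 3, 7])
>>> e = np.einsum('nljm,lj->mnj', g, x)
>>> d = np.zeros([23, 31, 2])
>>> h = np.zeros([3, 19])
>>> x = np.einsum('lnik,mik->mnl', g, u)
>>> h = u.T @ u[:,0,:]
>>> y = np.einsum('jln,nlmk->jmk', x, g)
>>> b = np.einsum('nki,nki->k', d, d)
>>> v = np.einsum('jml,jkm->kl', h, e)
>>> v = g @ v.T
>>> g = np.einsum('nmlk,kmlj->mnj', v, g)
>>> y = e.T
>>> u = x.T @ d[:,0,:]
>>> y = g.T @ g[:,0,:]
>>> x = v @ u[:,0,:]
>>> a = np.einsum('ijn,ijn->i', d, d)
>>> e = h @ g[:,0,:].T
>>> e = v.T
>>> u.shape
(19, 29, 2)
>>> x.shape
(19, 29, 3, 2)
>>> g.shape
(29, 19, 7)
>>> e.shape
(19, 3, 29, 19)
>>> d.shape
(23, 31, 2)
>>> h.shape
(7, 3, 7)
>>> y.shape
(7, 19, 7)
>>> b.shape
(31,)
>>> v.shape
(19, 29, 3, 19)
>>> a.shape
(23,)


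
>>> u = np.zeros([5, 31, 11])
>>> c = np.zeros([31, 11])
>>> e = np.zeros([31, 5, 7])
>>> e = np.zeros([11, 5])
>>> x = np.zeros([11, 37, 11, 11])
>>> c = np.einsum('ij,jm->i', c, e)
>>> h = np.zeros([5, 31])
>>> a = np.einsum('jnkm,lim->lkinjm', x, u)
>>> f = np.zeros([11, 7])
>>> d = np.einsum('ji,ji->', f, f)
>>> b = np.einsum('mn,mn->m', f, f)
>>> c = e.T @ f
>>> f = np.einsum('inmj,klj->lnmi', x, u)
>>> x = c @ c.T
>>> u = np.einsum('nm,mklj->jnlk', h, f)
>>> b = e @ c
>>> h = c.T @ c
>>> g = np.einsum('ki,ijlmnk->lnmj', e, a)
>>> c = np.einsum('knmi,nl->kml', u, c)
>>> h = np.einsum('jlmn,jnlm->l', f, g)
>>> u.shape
(11, 5, 11, 37)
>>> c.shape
(11, 11, 7)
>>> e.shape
(11, 5)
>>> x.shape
(5, 5)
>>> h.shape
(37,)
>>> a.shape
(5, 11, 31, 37, 11, 11)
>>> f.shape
(31, 37, 11, 11)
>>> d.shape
()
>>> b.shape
(11, 7)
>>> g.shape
(31, 11, 37, 11)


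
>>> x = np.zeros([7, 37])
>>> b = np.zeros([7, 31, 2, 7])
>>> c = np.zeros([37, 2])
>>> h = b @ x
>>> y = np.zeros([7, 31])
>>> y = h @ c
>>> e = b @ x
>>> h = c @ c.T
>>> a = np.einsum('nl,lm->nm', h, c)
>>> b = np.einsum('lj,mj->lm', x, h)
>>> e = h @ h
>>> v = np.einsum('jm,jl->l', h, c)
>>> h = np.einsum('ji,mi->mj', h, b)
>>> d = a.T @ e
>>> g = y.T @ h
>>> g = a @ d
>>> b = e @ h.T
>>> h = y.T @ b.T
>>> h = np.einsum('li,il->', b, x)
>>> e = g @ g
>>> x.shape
(7, 37)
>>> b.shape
(37, 7)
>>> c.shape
(37, 2)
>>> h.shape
()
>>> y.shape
(7, 31, 2, 2)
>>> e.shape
(37, 37)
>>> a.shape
(37, 2)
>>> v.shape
(2,)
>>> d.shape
(2, 37)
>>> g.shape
(37, 37)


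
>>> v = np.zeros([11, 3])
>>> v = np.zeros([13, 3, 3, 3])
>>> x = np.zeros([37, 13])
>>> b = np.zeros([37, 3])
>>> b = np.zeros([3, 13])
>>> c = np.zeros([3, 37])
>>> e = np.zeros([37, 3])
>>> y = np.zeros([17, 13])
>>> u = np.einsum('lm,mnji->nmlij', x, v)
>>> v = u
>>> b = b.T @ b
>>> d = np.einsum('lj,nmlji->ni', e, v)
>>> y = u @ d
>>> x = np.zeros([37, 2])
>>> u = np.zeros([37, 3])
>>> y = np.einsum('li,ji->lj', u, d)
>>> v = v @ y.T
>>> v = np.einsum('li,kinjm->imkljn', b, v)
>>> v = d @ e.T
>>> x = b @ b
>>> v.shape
(3, 37)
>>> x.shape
(13, 13)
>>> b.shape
(13, 13)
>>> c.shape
(3, 37)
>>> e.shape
(37, 3)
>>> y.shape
(37, 3)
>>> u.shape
(37, 3)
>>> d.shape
(3, 3)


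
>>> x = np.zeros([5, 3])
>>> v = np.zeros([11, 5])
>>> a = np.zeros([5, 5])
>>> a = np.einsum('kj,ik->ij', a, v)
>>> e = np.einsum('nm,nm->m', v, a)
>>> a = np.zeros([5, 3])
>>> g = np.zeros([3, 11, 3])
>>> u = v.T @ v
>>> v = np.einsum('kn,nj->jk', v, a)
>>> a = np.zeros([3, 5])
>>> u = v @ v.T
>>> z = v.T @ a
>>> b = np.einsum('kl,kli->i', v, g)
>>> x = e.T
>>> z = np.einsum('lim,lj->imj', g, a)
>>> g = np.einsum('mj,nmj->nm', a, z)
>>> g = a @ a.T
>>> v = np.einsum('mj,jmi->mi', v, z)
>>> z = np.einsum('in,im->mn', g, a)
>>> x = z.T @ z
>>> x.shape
(3, 3)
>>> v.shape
(3, 5)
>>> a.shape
(3, 5)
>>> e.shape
(5,)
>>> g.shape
(3, 3)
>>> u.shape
(3, 3)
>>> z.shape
(5, 3)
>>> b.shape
(3,)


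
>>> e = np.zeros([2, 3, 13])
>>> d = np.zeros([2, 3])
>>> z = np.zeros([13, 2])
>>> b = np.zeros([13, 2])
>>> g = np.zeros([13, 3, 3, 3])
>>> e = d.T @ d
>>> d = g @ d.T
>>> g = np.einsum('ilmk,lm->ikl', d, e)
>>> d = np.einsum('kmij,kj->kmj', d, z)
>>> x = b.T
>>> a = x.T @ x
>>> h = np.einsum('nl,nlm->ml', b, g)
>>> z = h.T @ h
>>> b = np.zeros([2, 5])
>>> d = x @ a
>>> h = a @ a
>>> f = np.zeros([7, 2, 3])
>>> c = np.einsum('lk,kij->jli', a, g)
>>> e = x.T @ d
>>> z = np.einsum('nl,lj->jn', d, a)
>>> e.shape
(13, 13)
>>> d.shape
(2, 13)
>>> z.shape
(13, 2)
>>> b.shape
(2, 5)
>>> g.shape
(13, 2, 3)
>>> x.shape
(2, 13)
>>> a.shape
(13, 13)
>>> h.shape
(13, 13)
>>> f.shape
(7, 2, 3)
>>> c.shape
(3, 13, 2)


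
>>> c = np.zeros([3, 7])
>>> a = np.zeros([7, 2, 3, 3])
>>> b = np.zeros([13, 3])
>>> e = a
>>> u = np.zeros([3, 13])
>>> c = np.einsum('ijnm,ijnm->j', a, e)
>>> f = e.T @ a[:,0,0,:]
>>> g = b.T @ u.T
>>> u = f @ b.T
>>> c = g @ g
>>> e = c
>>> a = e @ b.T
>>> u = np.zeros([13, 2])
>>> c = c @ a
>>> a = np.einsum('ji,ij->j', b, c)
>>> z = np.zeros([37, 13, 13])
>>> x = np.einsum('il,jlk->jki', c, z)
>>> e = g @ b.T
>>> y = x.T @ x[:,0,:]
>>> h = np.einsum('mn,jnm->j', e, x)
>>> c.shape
(3, 13)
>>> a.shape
(13,)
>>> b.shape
(13, 3)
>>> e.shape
(3, 13)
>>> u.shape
(13, 2)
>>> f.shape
(3, 3, 2, 3)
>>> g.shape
(3, 3)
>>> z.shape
(37, 13, 13)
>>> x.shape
(37, 13, 3)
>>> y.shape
(3, 13, 3)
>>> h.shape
(37,)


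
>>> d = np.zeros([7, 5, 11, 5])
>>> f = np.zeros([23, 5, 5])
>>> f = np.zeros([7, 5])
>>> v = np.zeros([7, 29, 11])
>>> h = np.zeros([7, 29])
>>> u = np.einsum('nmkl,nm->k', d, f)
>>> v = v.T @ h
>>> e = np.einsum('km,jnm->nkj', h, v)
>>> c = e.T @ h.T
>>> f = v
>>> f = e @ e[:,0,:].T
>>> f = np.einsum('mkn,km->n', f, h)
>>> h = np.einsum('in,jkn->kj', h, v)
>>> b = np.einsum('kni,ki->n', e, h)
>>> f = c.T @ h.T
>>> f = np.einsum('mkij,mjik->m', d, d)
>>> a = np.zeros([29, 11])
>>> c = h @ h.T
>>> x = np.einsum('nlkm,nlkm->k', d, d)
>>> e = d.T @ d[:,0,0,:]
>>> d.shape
(7, 5, 11, 5)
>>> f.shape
(7,)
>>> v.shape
(11, 29, 29)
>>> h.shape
(29, 11)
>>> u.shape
(11,)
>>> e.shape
(5, 11, 5, 5)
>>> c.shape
(29, 29)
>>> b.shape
(7,)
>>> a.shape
(29, 11)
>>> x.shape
(11,)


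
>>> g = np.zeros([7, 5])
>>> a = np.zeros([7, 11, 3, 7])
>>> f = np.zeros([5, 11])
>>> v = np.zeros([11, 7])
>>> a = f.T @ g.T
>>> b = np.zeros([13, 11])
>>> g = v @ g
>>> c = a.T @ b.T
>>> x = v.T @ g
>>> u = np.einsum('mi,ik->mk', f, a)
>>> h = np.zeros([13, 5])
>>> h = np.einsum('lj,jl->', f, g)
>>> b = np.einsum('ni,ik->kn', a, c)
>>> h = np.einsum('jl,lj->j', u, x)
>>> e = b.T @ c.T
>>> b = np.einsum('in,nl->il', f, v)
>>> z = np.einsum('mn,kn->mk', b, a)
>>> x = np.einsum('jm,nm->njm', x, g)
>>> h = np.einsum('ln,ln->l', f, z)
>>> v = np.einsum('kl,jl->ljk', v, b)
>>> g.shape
(11, 5)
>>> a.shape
(11, 7)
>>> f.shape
(5, 11)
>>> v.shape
(7, 5, 11)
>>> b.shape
(5, 7)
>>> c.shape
(7, 13)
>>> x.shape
(11, 7, 5)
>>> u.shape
(5, 7)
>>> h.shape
(5,)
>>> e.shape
(11, 7)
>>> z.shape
(5, 11)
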